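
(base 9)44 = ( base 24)1G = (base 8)50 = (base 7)55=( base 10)40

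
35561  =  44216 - 8655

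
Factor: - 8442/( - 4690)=3^2*5^(-1 ) =9/5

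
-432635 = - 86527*5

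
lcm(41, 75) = 3075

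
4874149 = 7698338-2824189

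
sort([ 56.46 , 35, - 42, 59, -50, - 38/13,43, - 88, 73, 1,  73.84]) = [ - 88, - 50, - 42,-38/13,1, 35,  43 , 56.46,59, 73, 73.84 ] 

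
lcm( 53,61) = 3233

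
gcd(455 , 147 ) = 7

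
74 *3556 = 263144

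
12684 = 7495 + 5189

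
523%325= 198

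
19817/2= 9908+1/2 = 9908.50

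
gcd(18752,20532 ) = 4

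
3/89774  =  3/89774  =  0.00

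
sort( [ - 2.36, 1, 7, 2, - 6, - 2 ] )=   [ - 6 , - 2.36, - 2,1, 2, 7 ] 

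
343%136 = 71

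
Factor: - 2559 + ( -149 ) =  - 2708 = - 2^2*677^1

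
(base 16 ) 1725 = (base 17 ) 1389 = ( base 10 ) 5925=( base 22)c57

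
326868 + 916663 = 1243531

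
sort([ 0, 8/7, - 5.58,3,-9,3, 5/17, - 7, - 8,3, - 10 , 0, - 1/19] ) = [ -10,- 9, - 8, - 7, - 5.58,  -  1/19,  0, 0,5/17,8/7,3,3, 3]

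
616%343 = 273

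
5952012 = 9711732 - 3759720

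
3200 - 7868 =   -  4668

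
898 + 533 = 1431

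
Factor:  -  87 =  - 3^1 * 29^1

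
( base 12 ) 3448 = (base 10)5816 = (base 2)1011010111000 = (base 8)13270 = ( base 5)141231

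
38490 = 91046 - 52556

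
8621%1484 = 1201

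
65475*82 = 5368950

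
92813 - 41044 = 51769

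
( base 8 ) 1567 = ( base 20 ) 247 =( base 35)PC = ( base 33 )qt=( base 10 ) 887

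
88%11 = 0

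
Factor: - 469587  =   - 3^1 *157^1*997^1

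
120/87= 40/29= 1.38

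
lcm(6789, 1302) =95046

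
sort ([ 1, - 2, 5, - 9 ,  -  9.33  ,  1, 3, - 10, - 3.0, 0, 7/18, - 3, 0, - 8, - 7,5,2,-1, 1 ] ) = [  -  10,- 9.33, - 9, - 8, - 7, - 3.0, - 3, - 2, - 1 , 0 , 0, 7/18 , 1, 1 , 1, 2, 3,5, 5]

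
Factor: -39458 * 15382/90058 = -2^1*37^( - 1) * 109^1*181^1*1217^(- 1)*7691^1 = -303471478/45029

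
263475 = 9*29275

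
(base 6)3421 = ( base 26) 14P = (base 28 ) 10l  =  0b1100100101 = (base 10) 805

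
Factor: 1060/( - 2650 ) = -2^1*5^(-1 ) = -2/5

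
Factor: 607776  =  2^5*3^1*13^1*487^1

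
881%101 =73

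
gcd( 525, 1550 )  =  25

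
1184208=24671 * 48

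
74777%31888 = 11001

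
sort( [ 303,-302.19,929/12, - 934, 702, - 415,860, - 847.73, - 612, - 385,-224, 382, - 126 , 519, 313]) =[ - 934, - 847.73, -612,  -  415, - 385, - 302.19, - 224,-126,929/12,303, 313, 382 , 519,  702,860 ] 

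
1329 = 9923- 8594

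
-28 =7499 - 7527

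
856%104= 24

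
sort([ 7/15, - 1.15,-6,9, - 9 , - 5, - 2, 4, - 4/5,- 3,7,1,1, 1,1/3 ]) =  [ - 9, - 6, - 5,-3, - 2, - 1.15, - 4/5,1/3,7/15,1,1 , 1,4,7 , 9]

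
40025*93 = 3722325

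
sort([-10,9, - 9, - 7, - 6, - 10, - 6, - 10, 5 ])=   [- 10, - 10, - 10, - 9, - 7 , - 6 , - 6,5, 9 ] 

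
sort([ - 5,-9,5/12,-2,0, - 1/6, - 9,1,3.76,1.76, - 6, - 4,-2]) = [ -9,-9, - 6, - 5, - 4,-2,-2, - 1/6, 0,5/12, 1, 1.76, 3.76 ] 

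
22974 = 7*3282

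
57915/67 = 57915/67= 864.40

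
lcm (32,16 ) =32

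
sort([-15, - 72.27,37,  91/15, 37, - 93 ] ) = [ -93, - 72.27, - 15,  91/15,37,  37] 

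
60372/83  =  60372/83 = 727.37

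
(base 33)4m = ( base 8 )232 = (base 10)154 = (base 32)4Q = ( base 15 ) a4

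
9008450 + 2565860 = 11574310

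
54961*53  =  2912933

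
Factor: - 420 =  - 2^2 * 3^1*5^1 * 7^1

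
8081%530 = 131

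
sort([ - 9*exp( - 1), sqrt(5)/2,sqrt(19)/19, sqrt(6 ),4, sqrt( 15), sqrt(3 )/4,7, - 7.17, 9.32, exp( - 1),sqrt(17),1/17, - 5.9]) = [ - 7.17, - 5.9,  -  9 *exp( - 1 ), 1/17,sqrt( 19 ) /19, exp( - 1), sqrt(3 ) /4, sqrt( 5 )/2,sqrt( 6), sqrt( 15) , 4, sqrt(17), 7, 9.32 ] 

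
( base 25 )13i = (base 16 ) 2CE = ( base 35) ki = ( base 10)718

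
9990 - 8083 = 1907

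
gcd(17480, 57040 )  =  920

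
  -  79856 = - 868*92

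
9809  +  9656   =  19465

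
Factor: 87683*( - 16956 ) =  - 1486752948 = - 2^2*3^3* 157^1*87683^1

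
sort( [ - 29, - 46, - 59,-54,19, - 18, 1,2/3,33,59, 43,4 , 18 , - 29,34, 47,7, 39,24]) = [ - 59, - 54, - 46, - 29, - 29,- 18,2/3, 1,4,7,18,19, 24, 33,34,39,43, 47, 59]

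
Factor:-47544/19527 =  - 2^3*7^1*23^( - 1)  =  -56/23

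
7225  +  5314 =12539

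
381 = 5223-4842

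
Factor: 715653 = 3^2*131^1*607^1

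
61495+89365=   150860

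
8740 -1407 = 7333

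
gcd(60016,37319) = 1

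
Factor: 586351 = 29^1 * 20219^1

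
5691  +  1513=7204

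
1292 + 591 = 1883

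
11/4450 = 11/4450 = 0.00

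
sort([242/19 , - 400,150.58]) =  [  -  400,242/19, 150.58]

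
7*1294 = 9058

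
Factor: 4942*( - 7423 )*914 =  - 33529601924 = - 2^2*7^1*13^1*353^1*457^1*571^1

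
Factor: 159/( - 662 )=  - 2^(-1 )*3^1*53^1*331^( - 1)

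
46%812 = 46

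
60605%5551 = 5095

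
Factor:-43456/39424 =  - 2^( - 3 )*11^(  -  1)*97^1 = -  97/88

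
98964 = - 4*( - 24741)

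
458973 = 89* 5157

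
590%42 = 2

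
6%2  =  0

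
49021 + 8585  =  57606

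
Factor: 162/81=2 =2^1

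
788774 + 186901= 975675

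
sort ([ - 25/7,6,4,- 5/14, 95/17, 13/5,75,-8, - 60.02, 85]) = [ - 60.02,-8, -25/7  , - 5/14, 13/5,4, 95/17, 6, 75, 85] 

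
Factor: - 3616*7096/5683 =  - 2^8*113^1 * 887^1*5683^( -1 ) = - 25659136/5683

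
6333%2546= 1241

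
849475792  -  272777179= 576698613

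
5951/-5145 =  -5951/5145 = - 1.16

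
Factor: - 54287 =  - 54287^1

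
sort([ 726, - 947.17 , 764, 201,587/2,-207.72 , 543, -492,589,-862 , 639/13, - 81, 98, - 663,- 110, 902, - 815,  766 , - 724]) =[ - 947.17, - 862,-815, - 724, - 663,-492, - 207.72, - 110, - 81 , 639/13, 98, 201,  587/2 , 543,589,  726 , 764,766 , 902 ] 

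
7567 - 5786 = 1781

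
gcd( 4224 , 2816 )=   1408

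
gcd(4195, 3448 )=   1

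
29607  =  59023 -29416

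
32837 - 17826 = 15011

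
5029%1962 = 1105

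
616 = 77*8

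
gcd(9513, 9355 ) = 1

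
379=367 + 12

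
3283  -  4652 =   -  1369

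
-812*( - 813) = 660156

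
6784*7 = 47488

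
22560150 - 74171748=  - 51611598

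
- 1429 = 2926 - 4355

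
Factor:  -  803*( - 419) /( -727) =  - 336457/727 = -11^1*73^1* 419^1*727^( - 1)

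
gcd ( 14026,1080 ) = 2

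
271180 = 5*54236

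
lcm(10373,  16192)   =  663872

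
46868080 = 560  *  83693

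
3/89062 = 3/89062 = 0.00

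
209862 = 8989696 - 8779834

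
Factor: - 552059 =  - 552059^1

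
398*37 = 14726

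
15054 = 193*78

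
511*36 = 18396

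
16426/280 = 8213/140 = 58.66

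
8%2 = 0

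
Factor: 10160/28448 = 5/14  =  2^( - 1)*5^1 * 7^ ( - 1)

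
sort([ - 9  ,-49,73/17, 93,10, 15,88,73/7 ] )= [ - 49, - 9,  73/17,10,73/7,15,88,93 ]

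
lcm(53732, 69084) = 483588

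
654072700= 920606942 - 266534242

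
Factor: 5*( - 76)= - 2^2* 5^1 * 19^1 = -380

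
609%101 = 3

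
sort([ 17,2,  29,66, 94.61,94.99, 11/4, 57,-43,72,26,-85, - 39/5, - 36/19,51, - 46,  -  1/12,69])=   [ - 85,-46,  -  43,-39/5, - 36/19, - 1/12,2,11/4,17 , 26, 29, 51 , 57,66, 69 , 72,94.61, 94.99 ] 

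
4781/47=4781/47 = 101.72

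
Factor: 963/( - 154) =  - 2^(-1 )*3^2*7^(-1)*11^ (- 1)*107^1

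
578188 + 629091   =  1207279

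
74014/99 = 74014/99 = 747.62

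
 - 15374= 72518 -87892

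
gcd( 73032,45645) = 9129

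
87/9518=87/9518 =0.01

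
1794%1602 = 192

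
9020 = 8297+723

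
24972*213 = 5319036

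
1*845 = 845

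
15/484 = 15/484 =0.03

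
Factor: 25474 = 2^1*47^1*271^1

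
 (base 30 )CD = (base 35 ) AN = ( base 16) 175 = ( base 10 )373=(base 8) 565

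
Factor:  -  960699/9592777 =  -3^1*17^ ( - 2)*19^( - 1 )*431^1*743^1*1747^( - 1 )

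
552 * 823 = 454296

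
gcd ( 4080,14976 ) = 48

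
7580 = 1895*4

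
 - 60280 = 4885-65165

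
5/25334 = 5/25334 = 0.00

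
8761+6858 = 15619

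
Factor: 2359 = 7^1 * 337^1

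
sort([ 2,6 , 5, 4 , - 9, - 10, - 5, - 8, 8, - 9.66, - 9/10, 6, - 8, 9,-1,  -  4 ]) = [ - 10, - 9.66, - 9,  -  8, - 8, - 5, - 4 ,-1, - 9/10,  2,4, 5, 6, 6 , 8, 9 ] 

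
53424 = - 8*( - 6678 ) 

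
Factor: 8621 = 37^1*233^1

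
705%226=27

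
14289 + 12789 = 27078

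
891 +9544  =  10435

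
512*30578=15655936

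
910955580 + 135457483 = 1046413063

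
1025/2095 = 205/419 = 0.49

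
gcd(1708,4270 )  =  854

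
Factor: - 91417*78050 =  - 7135096850 = -2^1*5^2*7^1*113^1*223^1*809^1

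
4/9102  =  2/4551  =  0.00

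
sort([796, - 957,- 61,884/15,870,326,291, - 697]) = [ - 957, - 697, - 61,884/15, 291, 326, 796,870 ]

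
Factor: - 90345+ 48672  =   - 3^1*29^1 * 479^1 = - 41673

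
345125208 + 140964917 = 486090125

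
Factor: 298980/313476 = 3^1*5^1*11^1 * 173^( - 1) = 165/173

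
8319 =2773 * 3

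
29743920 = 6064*4905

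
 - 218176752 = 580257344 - 798434096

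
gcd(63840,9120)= 9120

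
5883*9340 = 54947220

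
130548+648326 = 778874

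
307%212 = 95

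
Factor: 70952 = 2^3*7^2*181^1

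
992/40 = 124/5 = 24.80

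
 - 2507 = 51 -2558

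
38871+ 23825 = 62696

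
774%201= 171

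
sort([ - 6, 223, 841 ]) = [ - 6,223, 841]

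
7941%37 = 23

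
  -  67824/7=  - 67824/7 = - 9689.14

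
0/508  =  0 = 0.00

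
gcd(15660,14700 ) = 60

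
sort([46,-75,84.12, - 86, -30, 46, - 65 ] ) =[ -86,  -  75, - 65, - 30, 46, 46, 84.12 ]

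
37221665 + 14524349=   51746014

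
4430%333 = 101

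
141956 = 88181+53775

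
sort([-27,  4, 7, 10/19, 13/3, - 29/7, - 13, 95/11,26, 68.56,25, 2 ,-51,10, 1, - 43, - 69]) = [ - 69, - 51, - 43, - 27, - 13, - 29/7, 10/19, 1, 2, 4, 13/3, 7, 95/11 , 10, 25,26,68.56] 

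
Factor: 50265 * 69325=3^2 * 5^3*47^1 *59^1*1117^1 = 3484621125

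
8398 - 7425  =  973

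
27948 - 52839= - 24891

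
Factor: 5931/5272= 2^( - 3)*3^2 = 9/8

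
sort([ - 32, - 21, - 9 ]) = [ - 32, - 21, - 9]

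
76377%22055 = 10212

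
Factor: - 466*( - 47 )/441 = 21902/441=2^1*3^( - 2 )*7^( - 2 )*47^1 *233^1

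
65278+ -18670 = 46608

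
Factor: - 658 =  - 2^1*7^1*47^1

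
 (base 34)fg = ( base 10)526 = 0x20e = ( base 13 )316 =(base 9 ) 644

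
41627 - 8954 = 32673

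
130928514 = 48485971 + 82442543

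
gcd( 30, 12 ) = 6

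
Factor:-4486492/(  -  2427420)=3^(-1) *5^( - 1)*23^(  -  1 )*773^1 * 1451^1*1759^ ( - 1)=1121623/606855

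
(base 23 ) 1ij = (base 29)145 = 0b1111000010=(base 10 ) 962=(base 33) t5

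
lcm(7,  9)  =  63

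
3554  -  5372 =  - 1818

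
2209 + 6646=8855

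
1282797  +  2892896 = 4175693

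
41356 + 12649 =54005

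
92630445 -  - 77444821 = 170075266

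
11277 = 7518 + 3759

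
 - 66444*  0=0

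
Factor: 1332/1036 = 9/7 = 3^2*7^(-1) 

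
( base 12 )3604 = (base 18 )10C4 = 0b1011110100100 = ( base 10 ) 6052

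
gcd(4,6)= 2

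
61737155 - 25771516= 35965639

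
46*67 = 3082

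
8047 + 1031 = 9078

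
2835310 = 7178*395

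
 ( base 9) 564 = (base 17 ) 1a4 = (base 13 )298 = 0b111001111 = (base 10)463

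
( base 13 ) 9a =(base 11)106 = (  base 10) 127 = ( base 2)1111111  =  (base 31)43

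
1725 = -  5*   ( -345) 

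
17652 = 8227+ 9425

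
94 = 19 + 75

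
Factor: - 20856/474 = -44=- 2^2*11^1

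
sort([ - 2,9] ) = [ - 2 , 9] 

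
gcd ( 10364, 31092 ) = 10364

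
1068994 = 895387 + 173607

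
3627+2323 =5950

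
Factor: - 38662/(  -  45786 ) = 3^(-1)*587^( - 1)*1487^1 = 1487/1761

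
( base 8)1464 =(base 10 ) 820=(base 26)15E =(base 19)253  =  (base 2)1100110100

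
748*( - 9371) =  - 7009508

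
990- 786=204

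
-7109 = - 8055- - 946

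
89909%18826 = 14605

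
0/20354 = 0 = 0.00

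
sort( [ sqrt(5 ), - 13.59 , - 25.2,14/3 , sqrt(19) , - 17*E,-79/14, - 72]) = [ - 72, - 17*E, - 25.2, - 13.59, - 79/14,sqrt(5) , sqrt(19), 14/3 ] 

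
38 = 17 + 21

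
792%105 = 57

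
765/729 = 85/81 = 1.05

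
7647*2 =15294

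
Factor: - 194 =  - 2^1 * 97^1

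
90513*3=271539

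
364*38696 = 14085344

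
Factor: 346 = 2^1 * 173^1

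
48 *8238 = 395424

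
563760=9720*58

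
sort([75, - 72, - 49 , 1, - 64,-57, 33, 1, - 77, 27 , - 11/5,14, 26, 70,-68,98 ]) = [ - 77, - 72, - 68, - 64, - 57, - 49,- 11/5,1,1, 14, 26,27,  33, 70,75,98]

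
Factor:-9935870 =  - 2^1*5^1*7^1*141941^1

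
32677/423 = 77 + 106/423 = 77.25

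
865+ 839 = 1704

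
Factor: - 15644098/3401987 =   -  2^1*67^1*103^( - 1) * 33029^( - 1 )*116747^1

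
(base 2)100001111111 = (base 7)6225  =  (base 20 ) 58f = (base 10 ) 2175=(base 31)285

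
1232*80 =98560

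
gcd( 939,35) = 1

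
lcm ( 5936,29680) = 29680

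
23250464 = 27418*848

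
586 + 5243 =5829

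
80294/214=40147/107 = 375.21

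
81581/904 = 90 + 221/904 =90.24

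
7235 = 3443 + 3792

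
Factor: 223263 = 3^3*8269^1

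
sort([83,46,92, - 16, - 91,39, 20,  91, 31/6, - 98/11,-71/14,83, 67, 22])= [ - 91, - 16, - 98/11, - 71/14,31/6,20, 22,39,46,67,83, 83,91,92]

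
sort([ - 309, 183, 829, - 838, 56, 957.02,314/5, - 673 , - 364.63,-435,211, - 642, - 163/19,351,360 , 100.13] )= [- 838,  -  673, - 642, - 435, - 364.63, - 309,-163/19,56, 314/5, 100.13, 183, 211, 351,360,829, 957.02 ]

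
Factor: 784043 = 13^1*41^1*1471^1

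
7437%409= 75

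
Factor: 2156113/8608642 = 2^ (  -  1)*7^( - 1 )*37^(  -  1 )* 281^1*7673^1*16619^(-1)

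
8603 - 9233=  -  630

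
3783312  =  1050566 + 2732746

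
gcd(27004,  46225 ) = 43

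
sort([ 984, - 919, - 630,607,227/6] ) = [-919,-630, 227/6,  607, 984]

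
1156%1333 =1156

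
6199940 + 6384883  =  12584823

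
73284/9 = 24428/3 =8142.67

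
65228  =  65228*1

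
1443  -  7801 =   -  6358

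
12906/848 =6453/424 = 15.22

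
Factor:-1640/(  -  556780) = 2/679 = 2^1*7^( - 1 )*97^( - 1 ) 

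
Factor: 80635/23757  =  3^( - 1)*5^1*7919^( - 1)*16127^1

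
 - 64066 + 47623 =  - 16443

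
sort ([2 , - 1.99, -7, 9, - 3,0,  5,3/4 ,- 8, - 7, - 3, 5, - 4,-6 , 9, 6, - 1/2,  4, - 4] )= [ - 8, - 7, - 7 ,  -  6, - 4, - 4,-3 , - 3, - 1.99,-1/2 , 0,3/4, 2, 4,5,5,6,9,9]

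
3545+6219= 9764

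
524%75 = 74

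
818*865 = 707570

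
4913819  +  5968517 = 10882336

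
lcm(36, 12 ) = 36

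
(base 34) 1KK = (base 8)3500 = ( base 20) 4cg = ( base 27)2EK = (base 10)1856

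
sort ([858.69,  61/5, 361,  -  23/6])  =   [-23/6, 61/5, 361  ,  858.69 ] 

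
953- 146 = 807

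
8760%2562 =1074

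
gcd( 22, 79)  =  1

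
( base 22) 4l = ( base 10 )109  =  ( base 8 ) 155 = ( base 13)85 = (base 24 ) 4D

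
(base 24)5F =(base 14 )99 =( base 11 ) 113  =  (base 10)135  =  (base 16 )87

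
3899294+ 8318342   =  12217636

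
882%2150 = 882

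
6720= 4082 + 2638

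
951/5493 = 317/1831 = 0.17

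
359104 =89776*4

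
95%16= 15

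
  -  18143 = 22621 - 40764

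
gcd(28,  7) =7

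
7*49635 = 347445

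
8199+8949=17148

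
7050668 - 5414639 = 1636029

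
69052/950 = 34526/475 =72.69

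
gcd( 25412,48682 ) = 2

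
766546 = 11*69686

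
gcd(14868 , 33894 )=126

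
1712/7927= 1712/7927 = 0.22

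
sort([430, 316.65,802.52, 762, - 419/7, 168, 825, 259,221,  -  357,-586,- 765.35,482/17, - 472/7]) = [-765.35,-586,  -  357, - 472/7 ,  -  419/7 , 482/17, 168, 221, 259, 316.65,430, 762, 802.52, 825 ] 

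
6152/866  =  7+45/433= 7.10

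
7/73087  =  1/10441= 0.00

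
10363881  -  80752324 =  - 70388443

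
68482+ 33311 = 101793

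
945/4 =236 + 1/4= 236.25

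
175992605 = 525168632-349176027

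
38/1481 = 38/1481 = 0.03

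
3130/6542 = 1565/3271= 0.48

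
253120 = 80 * 3164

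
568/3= 189 + 1/3=189.33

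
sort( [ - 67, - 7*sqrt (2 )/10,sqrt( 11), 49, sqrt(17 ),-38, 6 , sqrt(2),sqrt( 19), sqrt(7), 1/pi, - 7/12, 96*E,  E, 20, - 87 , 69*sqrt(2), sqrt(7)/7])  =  [ - 87 , - 67, - 38, - 7*sqrt(2)/10 , - 7/12  ,  1/pi,  sqrt ( 7) /7, sqrt ( 2), sqrt( 7) , E, sqrt(11 ), sqrt ( 17 ), sqrt (19), 6,20,  49, 69*sqrt(2),  96*E] 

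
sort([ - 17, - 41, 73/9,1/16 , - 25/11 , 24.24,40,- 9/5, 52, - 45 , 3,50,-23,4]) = [ - 45, - 41,-23, -17 ,-25/11, - 9/5, 1/16,  3, 4, 73/9,  24.24 , 40,50 , 52 ] 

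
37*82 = 3034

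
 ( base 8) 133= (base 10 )91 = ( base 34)2N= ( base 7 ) 160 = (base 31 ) 2T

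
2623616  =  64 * 40994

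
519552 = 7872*66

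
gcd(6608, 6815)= 1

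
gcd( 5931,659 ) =659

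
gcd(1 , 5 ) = 1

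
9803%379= 328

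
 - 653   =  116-769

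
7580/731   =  10 + 270/731 = 10.37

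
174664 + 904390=1079054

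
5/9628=5/9628 = 0.00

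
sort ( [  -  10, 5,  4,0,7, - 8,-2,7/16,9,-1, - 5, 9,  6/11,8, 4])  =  [  -  10,- 8, - 5,  -  2, - 1, 0 , 7/16,6/11, 4,4,5,7,8,9 , 9]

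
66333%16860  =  15753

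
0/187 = 0 = 0.00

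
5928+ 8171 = 14099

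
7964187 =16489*483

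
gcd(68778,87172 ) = 2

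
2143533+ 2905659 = 5049192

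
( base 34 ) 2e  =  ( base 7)145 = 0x52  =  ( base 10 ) 82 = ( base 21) 3j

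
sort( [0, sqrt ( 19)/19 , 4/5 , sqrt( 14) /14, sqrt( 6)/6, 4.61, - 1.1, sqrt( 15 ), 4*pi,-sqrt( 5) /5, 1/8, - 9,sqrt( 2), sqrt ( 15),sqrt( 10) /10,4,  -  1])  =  [-9, - 1.1, - 1, - sqrt( 5)/5, 0, 1/8,sqrt( 19) /19,sqrt( 14 ) /14,sqrt( 10 )/10,  sqrt( 6) /6, 4/5,  sqrt(2), sqrt (15), sqrt (15), 4, 4.61, 4*pi]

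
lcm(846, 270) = 12690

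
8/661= 8/661= 0.01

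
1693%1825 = 1693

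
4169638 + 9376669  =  13546307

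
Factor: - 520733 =-19^1*27407^1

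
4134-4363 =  - 229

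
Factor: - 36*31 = -1116 = - 2^2*3^2*31^1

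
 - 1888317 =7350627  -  9238944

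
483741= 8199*59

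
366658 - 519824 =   -  153166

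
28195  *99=2791305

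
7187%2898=1391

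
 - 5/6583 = -5/6583 = - 0.00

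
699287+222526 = 921813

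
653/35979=653/35979 = 0.02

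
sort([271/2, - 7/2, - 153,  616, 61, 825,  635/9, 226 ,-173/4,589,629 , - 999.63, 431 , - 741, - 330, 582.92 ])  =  [-999.63, - 741,  -  330, - 153, - 173/4,-7/2,61,635/9, 271/2,226,431, 582.92,589,616, 629, 825]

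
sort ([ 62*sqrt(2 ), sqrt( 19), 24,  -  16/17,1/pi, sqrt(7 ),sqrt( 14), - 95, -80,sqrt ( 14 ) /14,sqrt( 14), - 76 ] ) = [ - 95, - 80, - 76, - 16/17,sqrt(14 ) /14, 1/pi,sqrt( 7 ),sqrt( 14),sqrt(14),sqrt(19),24 , 62*sqrt(2)]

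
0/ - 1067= 0/1  =  - 0.00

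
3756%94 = 90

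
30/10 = 3 = 3.00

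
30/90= 1/3=0.33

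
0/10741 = 0 =0.00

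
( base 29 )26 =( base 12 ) 54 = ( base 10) 64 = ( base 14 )48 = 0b1000000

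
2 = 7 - 5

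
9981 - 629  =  9352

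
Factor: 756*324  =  244944  =  2^4*3^7*7^1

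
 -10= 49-59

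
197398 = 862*229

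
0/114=0 = 0.00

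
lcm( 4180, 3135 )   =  12540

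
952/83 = 11 + 39/83 = 11.47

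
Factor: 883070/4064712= 2^( - 2)  *  3^( - 1)*5^1*233^1*257^ ( - 1 )*379^1*659^( - 1)  =  441535/2032356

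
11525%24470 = 11525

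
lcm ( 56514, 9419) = 56514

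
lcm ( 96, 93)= 2976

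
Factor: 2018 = 2^1 * 1009^1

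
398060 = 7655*52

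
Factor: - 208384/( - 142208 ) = 148/101 = 2^2 * 37^1*101^( - 1 )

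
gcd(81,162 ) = 81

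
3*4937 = 14811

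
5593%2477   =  639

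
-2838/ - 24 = 473/4 = 118.25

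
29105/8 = 29105/8 = 3638.12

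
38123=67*569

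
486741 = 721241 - 234500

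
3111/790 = 3 + 741/790 = 3.94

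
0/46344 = 0 = 0.00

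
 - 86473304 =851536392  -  938009696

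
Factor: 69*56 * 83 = 2^3 * 3^1*7^1*23^1* 83^1 = 320712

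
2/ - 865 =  - 2/865 =-  0.00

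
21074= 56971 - 35897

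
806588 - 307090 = 499498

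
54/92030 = 27/46015 = 0.00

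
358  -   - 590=948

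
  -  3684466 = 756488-4440954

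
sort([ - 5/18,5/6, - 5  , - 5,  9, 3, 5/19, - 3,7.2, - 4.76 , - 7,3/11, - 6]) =[ - 7, - 6, - 5,- 5,  -  4.76, - 3 , - 5/18,5/19,3/11,  5/6, 3,  7.2,  9 ]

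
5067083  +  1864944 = 6932027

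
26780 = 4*6695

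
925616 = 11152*83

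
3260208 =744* 4382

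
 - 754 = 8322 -9076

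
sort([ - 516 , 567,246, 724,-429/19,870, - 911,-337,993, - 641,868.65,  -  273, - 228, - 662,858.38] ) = [ - 911, - 662, - 641,-516, - 337, - 273, - 228,- 429/19,246, 567,724, 858.38,868.65,870,993] 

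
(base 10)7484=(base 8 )16474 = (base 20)IE4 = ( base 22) FA4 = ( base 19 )11dh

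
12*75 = 900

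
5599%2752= 95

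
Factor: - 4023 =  - 3^3*149^1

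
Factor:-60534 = -2^1 *3^3 * 19^1*59^1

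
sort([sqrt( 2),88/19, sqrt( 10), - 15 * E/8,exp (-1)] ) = [-15  *  E/8, exp(  -  1 ),sqrt(2), sqrt( 10), 88/19] 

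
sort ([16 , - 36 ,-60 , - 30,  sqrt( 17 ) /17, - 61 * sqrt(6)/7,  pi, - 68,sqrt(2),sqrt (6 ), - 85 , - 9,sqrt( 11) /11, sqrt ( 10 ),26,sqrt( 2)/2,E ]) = [ - 85, - 68, - 60,-36 , - 30, - 61*sqrt ( 6 ) /7, - 9,sqrt ( 17 ) /17, sqrt(11 ) /11,sqrt ( 2 )/2,sqrt(2), sqrt( 6),E, pi , sqrt( 10),16 , 26]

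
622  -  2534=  - 1912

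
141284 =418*338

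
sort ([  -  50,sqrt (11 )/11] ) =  [-50,sqrt(11)/11]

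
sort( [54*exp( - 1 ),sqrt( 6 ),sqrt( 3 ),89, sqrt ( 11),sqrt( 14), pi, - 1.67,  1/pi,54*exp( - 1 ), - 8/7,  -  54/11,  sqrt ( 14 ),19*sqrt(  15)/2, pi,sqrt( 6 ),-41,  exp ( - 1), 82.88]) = [ - 41, - 54/11, - 1.67, - 8/7, 1/pi,exp (  -  1), sqrt(3), sqrt( 6),sqrt(6 ), pi, pi, sqrt(11 ), sqrt( 14 ),sqrt( 14 ), 54*exp( - 1),54*exp( - 1),19 * sqrt(15 ) /2,82.88 , 89]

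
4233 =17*249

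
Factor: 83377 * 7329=611070033 = 3^1 * 7^2 * 43^1 * 277^1* 349^1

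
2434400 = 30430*80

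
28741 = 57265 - 28524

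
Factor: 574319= 71^1*8089^1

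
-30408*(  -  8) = 243264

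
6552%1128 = 912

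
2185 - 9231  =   - 7046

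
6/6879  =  2/2293 = 0.00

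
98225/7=98225/7 = 14032.14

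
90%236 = 90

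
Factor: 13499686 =2^1*6749843^1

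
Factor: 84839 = 43^1 * 1973^1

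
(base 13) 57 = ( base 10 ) 72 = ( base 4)1020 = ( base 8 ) 110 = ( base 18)40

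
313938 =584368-270430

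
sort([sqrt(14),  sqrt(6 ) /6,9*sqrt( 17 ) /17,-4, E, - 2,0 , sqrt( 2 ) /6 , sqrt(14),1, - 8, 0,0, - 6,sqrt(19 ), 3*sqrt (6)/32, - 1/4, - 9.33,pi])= [ - 9.33, - 8, - 6 , - 4 , - 2, - 1/4,0, 0 , 0,3 * sqrt(6) /32, sqrt(2 ) /6,sqrt(6)/6,  1,9*sqrt(17 ) /17, E,  pi,sqrt(14 ), sqrt(14),  sqrt(19 ) ]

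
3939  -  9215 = - 5276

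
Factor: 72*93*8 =53568 = 2^6*3^3*31^1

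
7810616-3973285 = 3837331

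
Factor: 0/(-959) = 0 = 0^1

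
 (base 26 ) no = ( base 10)622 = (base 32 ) JE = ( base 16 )26e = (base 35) HR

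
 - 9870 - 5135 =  - 15005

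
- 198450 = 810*( - 245)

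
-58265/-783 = 58265/783 = 74.41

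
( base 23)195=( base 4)23211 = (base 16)2e5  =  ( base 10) 741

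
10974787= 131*83777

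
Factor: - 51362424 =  - 2^3*3^6*8807^1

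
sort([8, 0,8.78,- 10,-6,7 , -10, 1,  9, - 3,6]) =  [  -  10 , - 10, - 6,-3, 0, 1,6, 7 , 8,8.78,9 ] 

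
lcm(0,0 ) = 0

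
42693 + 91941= 134634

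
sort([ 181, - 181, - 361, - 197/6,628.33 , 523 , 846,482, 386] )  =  [ - 361 ,  -  181 , - 197/6,181, 386, 482, 523 , 628.33, 846 ] 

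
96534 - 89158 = 7376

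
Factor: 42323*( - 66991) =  - 2835260093 = - 31^1*2161^1*42323^1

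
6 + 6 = 12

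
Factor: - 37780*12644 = - 2^4*5^1 * 29^1*109^1*1889^1 = - 477690320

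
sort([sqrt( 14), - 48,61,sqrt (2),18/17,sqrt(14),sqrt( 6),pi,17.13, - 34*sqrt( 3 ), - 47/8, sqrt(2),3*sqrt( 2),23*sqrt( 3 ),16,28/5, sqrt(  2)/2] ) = [ - 34*sqrt(3),  -  48, - 47/8, sqrt( 2 ) /2 , 18/17,sqrt (2),sqrt( 2 ),sqrt ( 6),pi,sqrt( 14),sqrt( 14),3*sqrt(2), 28/5,16,17.13,23*sqrt( 3), 61 ]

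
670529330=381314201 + 289215129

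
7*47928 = 335496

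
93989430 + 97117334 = 191106764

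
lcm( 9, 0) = 0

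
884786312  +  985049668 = 1869835980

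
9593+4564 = 14157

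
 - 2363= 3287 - 5650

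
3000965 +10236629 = 13237594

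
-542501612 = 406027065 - 948528677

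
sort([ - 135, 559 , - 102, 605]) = [ - 135, - 102,559,605]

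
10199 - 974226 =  - 964027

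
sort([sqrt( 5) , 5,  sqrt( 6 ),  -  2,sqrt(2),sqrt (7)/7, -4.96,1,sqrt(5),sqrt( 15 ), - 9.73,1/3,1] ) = [ - 9.73, - 4.96, - 2 , 1/3,sqrt(7 )/7, 1,1,sqrt( 2 ),sqrt( 5),sqrt(5), sqrt( 6),  sqrt( 15 ),5]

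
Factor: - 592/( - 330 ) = 296/165=2^3*3^ ( - 1)*5^( - 1)*11^(-1)*37^1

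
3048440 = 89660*34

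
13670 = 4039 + 9631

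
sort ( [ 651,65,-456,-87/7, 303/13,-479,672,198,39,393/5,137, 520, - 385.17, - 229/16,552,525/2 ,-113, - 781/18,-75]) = [-479,-456, - 385.17 ,- 113, -75, - 781/18,  -  229/16, - 87/7, 303/13,39, 65,393/5, 137, 198, 525/2, 520,552, 651,672 ]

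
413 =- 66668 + 67081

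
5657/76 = 5657/76=74.43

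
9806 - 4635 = 5171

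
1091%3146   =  1091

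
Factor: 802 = 2^1* 401^1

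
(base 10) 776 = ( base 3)1001202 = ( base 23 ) 1ah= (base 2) 1100001000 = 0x308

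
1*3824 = 3824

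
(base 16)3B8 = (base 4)32320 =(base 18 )2GG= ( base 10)952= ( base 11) 796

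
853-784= 69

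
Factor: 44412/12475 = 2^2*3^1*5^ ( - 2)*499^(- 1 )*3701^1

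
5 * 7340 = 36700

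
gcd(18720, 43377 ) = 3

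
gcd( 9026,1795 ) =1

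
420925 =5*84185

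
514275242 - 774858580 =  - 260583338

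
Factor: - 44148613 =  - 83^1*531911^1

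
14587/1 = 14587 = 14587.00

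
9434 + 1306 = 10740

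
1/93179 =1/93179  =  0.00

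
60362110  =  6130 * 9847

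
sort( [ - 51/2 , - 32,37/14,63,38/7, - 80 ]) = [ - 80, - 32, - 51/2, 37/14, 38/7,63 ]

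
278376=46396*6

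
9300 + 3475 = 12775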